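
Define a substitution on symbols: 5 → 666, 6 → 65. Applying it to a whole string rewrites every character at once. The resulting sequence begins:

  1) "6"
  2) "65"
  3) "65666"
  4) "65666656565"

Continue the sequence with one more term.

Expanding 65666656565: 6→65, 5→666, 6→65, 6→65, 6→65, 6→65, 5→666, 6→65, 5→666, 6→65, 5→666. Concatenated: 65 666 65 65 65 65 666 65 666 65 666.

65666656565656666566665666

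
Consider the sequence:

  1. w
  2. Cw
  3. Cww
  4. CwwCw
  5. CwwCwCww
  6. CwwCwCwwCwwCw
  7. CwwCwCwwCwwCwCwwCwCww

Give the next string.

Each term (from the third on) is the previous term followed by the one before it: term 3 = Cw·w = Cww.
The next term joins CwwCwCwwCwwCwCwwCwCww and CwwCwCwwCwwCw.

CwwCwCwwCwwCwCwwCwCwwCwwCwCwwCwwCw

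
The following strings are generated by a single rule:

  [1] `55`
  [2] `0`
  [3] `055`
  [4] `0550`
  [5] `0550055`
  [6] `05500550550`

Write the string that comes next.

055005505500550055

This is a Fibonacci-style word recurrence s(k) = s(k−1)·s(k−2): e.g. 0·55 = 055.
The next term joins 05500550550 and 0550055.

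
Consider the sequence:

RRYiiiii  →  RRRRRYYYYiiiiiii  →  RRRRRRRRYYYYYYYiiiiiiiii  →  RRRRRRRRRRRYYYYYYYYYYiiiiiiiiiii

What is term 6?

RRRRRRRRRRRRRRRRRYYYYYYYYYYYYYYYYiiiiiiiiiiiiiii

Reading off run lengths: R runs 2, 5, 8, 11; Y runs 1, 4, 7, 10; i runs 5, 7, 9, 11 — each is linear in n (n = 1, 2, …).
Setting n = 6 gives 17, 16, 15 characters in each block.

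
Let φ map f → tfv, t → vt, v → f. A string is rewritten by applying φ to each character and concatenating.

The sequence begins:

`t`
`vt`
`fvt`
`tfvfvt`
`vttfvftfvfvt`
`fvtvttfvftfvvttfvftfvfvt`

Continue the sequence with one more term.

Rewriting the 24 symbols of fvtvttfvftfvvttfvftfvfvt one by one yields tfv f vt f vt vt tfv f tfv vt tfv f f vt vt tfv f tfv vt tfv f tfv f vt; concatenated:

tfvfvtfvtvttfvftfvvttfvffvtvttfvftfvvttfvftfvfvt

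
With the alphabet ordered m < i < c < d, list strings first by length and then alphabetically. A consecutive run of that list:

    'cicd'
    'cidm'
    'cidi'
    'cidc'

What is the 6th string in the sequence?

ccmm

Advancing 2 positions from cidc through cidc → cidd reaches term 6.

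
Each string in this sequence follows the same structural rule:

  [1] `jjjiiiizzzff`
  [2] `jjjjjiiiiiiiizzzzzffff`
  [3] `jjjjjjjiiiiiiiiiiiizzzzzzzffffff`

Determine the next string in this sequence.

Each string has the form j^{2n+1} i^{4n} z^{2n+1} f^{2n} (n = 1, 2, …).
For the next term, n = 4, so the run lengths are 9, 16, 9, 8.

jjjjjjjjjiiiiiiiiiiiiiiiizzzzzzzzzffffffff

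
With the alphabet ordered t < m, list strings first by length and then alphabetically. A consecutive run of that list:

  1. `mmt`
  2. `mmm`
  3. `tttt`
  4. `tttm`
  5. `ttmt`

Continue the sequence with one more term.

ttmm

Find the rightmost character of ttmt below m, bump it to the next letter, and reset everything to its right to t.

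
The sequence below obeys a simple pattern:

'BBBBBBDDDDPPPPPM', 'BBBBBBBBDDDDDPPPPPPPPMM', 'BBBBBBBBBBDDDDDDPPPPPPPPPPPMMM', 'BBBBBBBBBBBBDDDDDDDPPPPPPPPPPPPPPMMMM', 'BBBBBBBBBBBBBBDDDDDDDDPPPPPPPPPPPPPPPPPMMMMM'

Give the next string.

The n-th term is 2n+2 B's then n+2 D's then 3n-1 P's then n-1 M's, where the shown terms are n = 2, 3, 4, 5, 6.
Setting n = 7 gives 16, 9, 20, 6 characters in each block.

BBBBBBBBBBBBBBBBDDDDDDDDDPPPPPPPPPPPPPPPPPPPPMMMMMM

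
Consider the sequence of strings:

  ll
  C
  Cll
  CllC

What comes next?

Each term (from the third on) is the previous term followed by the one before it: term 3 = C·ll = Cll.
Continuing: CllC · Cll gives term 5.

CllCCll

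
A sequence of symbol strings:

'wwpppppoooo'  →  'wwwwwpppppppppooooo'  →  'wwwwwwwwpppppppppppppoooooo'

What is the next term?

Reading off run lengths: w runs 2, 5, 8; p runs 5, 9, 13; o runs 4, 5, 6 — each is linear in n (n = 1, 2, …).
Setting n = 4 gives 11, 17, 7 characters in each block.

wwwwwwwwwwwpppppppppppppppppooooooo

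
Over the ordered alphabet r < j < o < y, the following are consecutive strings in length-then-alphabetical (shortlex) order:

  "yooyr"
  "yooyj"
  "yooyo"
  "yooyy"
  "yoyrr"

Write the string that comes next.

yoyrj

Treat yoyrr as a base-4 numeral over the given alphabet and add one, carrying through any trailing y's.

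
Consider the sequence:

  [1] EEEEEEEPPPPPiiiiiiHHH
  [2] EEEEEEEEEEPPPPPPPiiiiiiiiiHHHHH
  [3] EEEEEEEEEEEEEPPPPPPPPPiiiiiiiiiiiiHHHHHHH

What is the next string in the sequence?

EEEEEEEEEEEEEEEEPPPPPPPPPPPiiiiiiiiiiiiiiiHHHHHHHHH

Each string has the form E^{3n+1} P^{2n+1} i^{3n} H^{2n-1}, where the shown terms are n = 2, 3, 4.
For the next term, n = 5, so the run lengths are 16, 11, 15, 9.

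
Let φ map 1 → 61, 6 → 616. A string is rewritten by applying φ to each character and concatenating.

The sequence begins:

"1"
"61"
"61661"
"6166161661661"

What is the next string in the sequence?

Rewriting the 13 symbols of 6166161661661 one by one yields 616 61 616 616 61 616 61 616 616 61 616 616 61; concatenated:

6166161661661616616166166161661661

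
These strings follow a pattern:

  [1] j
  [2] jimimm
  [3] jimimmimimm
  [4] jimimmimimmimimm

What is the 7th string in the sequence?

Each term is the previous one with imimm appended.
From jimimmimimmimimm, 3 further steps: jimimmimimmimimm → jimimmimimmimimmimimm → jimimmimimmimimmimimmimimm → (answer).

jimimmimimmimimmimimmimimmimimm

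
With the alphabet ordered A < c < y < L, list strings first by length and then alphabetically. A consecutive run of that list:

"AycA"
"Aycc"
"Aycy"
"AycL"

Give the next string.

AyyA

Treat AycL as a base-4 numeral over the given alphabet and add one, carrying through any trailing L's.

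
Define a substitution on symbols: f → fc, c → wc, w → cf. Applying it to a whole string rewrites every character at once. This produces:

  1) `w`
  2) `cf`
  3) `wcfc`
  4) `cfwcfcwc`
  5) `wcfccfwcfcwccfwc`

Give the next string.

φ(wcfccfwcfcwccfwc) expands symbol-by-symbol to cf wc fc wc wc fc cf wc fc wc cf wc wc fc cf wc; joining the 16 pieces gives the next term.

cfwcfcwcwcfccfwcfcwccfwcwcfccfwc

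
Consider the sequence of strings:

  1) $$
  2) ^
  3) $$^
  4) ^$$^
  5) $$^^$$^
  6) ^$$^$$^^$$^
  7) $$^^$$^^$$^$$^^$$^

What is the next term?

^$$^$$^^$$^$$^^$$^^$$^$$^^$$^

Each term (from the third on) is the two preceding terms concatenated in order: term 3 = $$·^ = $$^.
Continuing: ^$$^$$^^$$^ · $$^^$$^^$$^$$^^$$^ gives term 8.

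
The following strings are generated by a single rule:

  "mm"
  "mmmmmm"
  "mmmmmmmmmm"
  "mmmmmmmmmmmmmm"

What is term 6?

The strings grow by a fixed suffix mmmm each time.
From mmmmmmmmmmmmmm, 2 further steps: mmmmmmmmmmmmmm → mmmmmmmmmmmmmmmmmm → (answer).

mmmmmmmmmmmmmmmmmmmmmm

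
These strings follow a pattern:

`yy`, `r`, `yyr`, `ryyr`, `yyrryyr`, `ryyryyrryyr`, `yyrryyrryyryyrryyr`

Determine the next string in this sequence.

This is a Fibonacci-style word recurrence s(k) = s(k−2)·s(k−1): e.g. yy·r = yyr.
So term 8 is ryyryyrryyr·yyrryyrryyryyrryyr.

ryyryyrryyryyrryyrryyryyrryyr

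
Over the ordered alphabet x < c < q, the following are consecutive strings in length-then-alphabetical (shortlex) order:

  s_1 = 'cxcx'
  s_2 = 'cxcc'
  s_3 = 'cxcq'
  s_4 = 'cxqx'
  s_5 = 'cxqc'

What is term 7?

Stepping forward 2 times from cxqc: cxqc → cxqq, then the target.

ccxx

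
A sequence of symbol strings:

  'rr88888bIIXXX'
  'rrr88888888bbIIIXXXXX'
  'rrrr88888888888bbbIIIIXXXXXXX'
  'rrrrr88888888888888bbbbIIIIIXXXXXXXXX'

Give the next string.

rrrrrr88888888888888888bbbbbIIIIIIXXXXXXXXXXX

Reading off run lengths: r runs 2, 3, 4, 5; 8 runs 5, 8, 11, 14; b runs 1, 2, 3, 4; I runs 2, 3, 4, 5; X runs 3, 5, 7, 9 — each is linear in n (n = 1, 2, …).
For the next term, n = 5, so the run lengths are 6, 17, 5, 6, 11.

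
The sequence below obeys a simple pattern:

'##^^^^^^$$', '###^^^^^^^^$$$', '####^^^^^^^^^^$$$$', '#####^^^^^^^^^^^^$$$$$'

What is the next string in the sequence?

Each string has the form #^{n-1} ^^{2n} $^{n-1}, where the shown terms are n = 3, 4, 5, 6.
For the next term, n = 7, so the run lengths are 6, 14, 6.

######^^^^^^^^^^^^^^$$$$$$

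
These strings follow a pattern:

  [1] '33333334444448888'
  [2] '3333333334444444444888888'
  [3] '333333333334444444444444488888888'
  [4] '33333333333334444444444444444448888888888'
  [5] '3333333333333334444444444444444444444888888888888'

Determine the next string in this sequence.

Term n consists of 2n+3 3's, followed by 4n-2 4's, followed by 2n 8's, where the shown terms are n = 2, 3, 4, 5, 6.
Setting n = 7 gives 17, 26, 14 characters in each block.

333333333333333334444444444444444444444444488888888888888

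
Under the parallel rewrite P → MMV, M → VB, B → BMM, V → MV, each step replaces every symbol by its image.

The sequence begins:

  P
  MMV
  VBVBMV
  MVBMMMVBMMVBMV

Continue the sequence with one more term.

Rewriting the 14 symbols of MVBMMMVBMMVBMV one by one yields VB MV BMM VB VB VB MV BMM VB VB MV BMM VB MV; concatenated:

VBMVBMMVBVBVBMVBMMVBVBMVBMMVBMV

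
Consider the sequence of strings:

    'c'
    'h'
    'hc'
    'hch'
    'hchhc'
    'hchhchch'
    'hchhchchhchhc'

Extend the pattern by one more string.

hchhchchhchhchchhchch

This is a Fibonacci-style word recurrence s(k) = s(k−1)·s(k−2): e.g. h·c = hc.
The next term joins hchhchchhchhc and hchhchch.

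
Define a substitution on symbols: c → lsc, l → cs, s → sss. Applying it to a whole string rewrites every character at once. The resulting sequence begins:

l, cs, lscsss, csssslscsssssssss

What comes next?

Rewriting the 17 symbols of csssslscsssssssss one by one yields lsc sss sss sss sss cs sss lsc sss sss sss sss sss sss sss sss sss; concatenated:

lscsssssssssssscsssslscsssssssssssssssssssssssssss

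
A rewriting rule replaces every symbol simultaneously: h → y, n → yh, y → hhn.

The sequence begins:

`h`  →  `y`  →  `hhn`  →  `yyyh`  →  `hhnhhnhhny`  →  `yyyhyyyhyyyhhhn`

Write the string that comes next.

φ(yyyhyyyhyyyhhhn) expands symbol-by-symbol to hhn hhn hhn y hhn hhn hhn y hhn hhn hhn y y y yh; joining the 15 pieces gives the next term.

hhnhhnhhnyhhnhhnhhnyhhnhhnhhnyyyyh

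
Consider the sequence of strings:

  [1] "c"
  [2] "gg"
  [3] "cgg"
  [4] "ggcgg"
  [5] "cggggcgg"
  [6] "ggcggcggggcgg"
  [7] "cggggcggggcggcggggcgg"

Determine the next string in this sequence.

This is a Fibonacci-style word recurrence s(k) = s(k−2)·s(k−1): e.g. c·gg = cgg.
The next term joins ggcggcggggcgg and cggggcggggcggcggggcgg.

ggcggcggggcggcggggcggggcggcggggcgg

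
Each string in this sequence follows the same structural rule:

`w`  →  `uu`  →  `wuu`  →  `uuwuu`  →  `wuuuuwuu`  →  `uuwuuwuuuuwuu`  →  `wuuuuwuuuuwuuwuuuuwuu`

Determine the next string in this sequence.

Each term (from the third on) is the two preceding terms concatenated in order: term 3 = w·uu = wuu.
Continuing: uuwuuwuuuuwuu · wuuuuwuuuuwuuwuuuuwuu gives term 8.

uuwuuwuuuuwuuwuuuuwuuuuwuuwuuuuwuu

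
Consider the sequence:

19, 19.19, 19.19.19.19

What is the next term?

19.19.19.19.19.19.19.19

Every step duplicates the string with '.' between the halves.
So the next term is two copies of 19.19.19.19 with '.' between the halves.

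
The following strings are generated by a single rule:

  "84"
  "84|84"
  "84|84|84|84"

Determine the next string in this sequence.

Each string is two copies of the previous one joined by '|'.
Doubling 84|84|84|84 with '|' between the halves:

84|84|84|84|84|84|84|84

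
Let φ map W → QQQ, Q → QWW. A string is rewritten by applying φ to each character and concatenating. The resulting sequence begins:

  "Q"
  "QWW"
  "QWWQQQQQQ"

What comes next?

Apply φ to QWWQQQQQQ symbol by symbol: Q→QWW, W→QQQ, W→QQQ, Q→QWW, Q→QWW, Q→QWW, Q→QWW, Q→QWW, Q→QWW; joined: QWW QQQ QQQ QWW QWW QWW QWW QWW QWW.

QWWQQQQQQQWWQWWQWWQWWQWWQWW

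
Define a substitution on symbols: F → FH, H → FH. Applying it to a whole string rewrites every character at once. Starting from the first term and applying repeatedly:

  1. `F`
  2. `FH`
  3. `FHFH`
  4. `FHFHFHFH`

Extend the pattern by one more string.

FHFHFHFHFHFHFHFH

Rewriting each symbol of FHFHFHFH: F→FH, H→FH, F→FH, H→FH, F→FH, H→FH, F→FH, H→FH, which concatenates to FH FH FH FH FH FH FH FH.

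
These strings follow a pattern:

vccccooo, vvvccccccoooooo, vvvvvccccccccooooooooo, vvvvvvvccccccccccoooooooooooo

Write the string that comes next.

Each string has the form v^{2n-1} c^{2n+2} o^{3n} (n = 1, 2, …).
For the next term, n = 5, so the run lengths are 9, 12, 15.

vvvvvvvvvccccccccccccooooooooooooooo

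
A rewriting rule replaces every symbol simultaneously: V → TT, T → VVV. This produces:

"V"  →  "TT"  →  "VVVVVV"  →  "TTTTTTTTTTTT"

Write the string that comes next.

Expanding TTTTTTTTTTTT: T→VVV, T→VVV, T→VVV, T→VVV, T→VVV, T→VVV, T→VVV, T→VVV, T→VVV, T→VVV, T→VVV, T→VVV. Concatenated: VVV VVV VVV VVV VVV VVV VVV VVV VVV VVV VVV VVV.

VVVVVVVVVVVVVVVVVVVVVVVVVVVVVVVVVVVV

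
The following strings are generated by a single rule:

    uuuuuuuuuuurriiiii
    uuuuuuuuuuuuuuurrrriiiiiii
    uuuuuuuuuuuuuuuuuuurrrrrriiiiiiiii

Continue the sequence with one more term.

uuuuuuuuuuuuuuuuuuuuuuurrrrrrrriiiiiiiiiii

The n-th term is 4n+3 u's then 2n-2 r's then 2n+1 i's, where the shown terms are n = 2, 3, 4.
At n = 5 the blocks have lengths 23, 8, 11.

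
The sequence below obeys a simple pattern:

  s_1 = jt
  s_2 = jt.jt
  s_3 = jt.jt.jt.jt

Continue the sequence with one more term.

jt.jt.jt.jt.jt.jt.jt.jt

s(k+1) = s(k)·.·s(k) — each term doubles the last with '.' between the halves.
So the next term is two copies of jt.jt.jt.jt with '.' between the halves.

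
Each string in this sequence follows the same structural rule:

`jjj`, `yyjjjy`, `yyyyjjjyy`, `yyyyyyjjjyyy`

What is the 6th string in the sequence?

yyyyyyyyyyjjjyyyyy

Each term wraps the previous one in yy on the left and y on the right.
From yyyyyyjjjyyy, 2 further steps: yyyyyyjjjyyy → yyyyyyyyjjjyyyy → (answer).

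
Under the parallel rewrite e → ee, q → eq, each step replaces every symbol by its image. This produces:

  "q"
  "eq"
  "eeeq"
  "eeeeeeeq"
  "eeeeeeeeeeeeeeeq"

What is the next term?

eeeeeeeeeeeeeeeeeeeeeeeeeeeeeeeq

φ(eeeeeeeeeeeeeeeq) expands symbol-by-symbol to ee ee ee ee ee ee ee ee ee ee ee ee ee ee ee eq; joining the 16 pieces gives the next term.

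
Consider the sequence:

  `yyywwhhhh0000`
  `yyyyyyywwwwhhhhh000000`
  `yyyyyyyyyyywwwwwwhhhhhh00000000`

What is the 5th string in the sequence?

Term n consists of 4n-1 y's, followed by 2n w's, followed by n+3 h's, followed by 2n+2 0's (n = 1, 2, …).
For term 5, n = 5, so the run lengths are 19, 10, 8, 12.

yyyyyyyyyyyyyyyyyyywwwwwwwwwwhhhhhhhh000000000000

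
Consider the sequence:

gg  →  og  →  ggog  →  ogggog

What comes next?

ggogogggog

This is a Fibonacci-style word recurrence s(k) = s(k−2)·s(k−1): e.g. gg·og = ggog.
So term 5 is ggog·ogggog.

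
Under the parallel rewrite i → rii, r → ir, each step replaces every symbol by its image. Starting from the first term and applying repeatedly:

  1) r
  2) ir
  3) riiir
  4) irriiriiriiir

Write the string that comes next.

Applying the rule to each of the 13 symbols of irriiriiriiir gives the pieces rii ir ir rii rii ir rii rii ir rii rii rii ir, which concatenate to the answer.

riiirirriiriiirriiriiirriiriiriiir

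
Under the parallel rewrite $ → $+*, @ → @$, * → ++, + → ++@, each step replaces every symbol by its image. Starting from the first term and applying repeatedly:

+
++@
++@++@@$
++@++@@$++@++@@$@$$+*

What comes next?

++@++@@$++@++@@$@$$+*++@++@@$++@++@@$@$$+*@$$+*$+*++@++

Replace each of the 21 characters of ++@++@@$++@++@@$@$$+* in place — ++@ ++@ @$ ++@ ++@ @$ @$ $+* ++@ ++@ @$ ++@ ++@ @$ @$ $+* @$ $+* $+* ++@ ++ — and concatenate.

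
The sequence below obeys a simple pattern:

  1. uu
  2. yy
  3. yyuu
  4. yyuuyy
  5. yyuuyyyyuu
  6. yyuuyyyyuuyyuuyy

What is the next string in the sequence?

Each term (from the third on) is the previous term followed by the one before it: term 3 = yy·uu = yyuu.
Continuing: yyuuyyyyuuyyuuyy · yyuuyyyyuu gives term 7.

yyuuyyyyuuyyuuyyyyuuyyyyuu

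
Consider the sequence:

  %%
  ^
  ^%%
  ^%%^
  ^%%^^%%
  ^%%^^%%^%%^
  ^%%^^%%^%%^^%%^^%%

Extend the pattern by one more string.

Each term (from the third on) is the previous term followed by the one before it: term 3 = ^·%% = ^%%.
Continuing: ^%%^^%%^%%^^%%^^%% · ^%%^^%%^%%^ gives term 8.

^%%^^%%^%%^^%%^^%%^%%^^%%^%%^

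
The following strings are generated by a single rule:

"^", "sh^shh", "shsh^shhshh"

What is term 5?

Every step adds sh to the front and shh to the end of the previous string.
From shsh^shhshh, 2 further steps: shsh^shhshh → shshsh^shhshhshh → (answer).

shshshsh^shhshhshhshh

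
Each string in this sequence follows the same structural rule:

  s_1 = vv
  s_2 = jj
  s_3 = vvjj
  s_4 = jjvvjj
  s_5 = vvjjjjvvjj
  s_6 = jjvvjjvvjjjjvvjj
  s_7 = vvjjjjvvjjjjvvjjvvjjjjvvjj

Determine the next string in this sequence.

This is a Fibonacci-style word recurrence s(k) = s(k−2)·s(k−1): e.g. vv·jj = vvjj.
The next term joins jjvvjjvvjjjjvvjj and vvjjjjvvjjjjvvjjvvjjjjvvjj.

jjvvjjvvjjjjvvjjvvjjjjvvjjjjvvjjvvjjjjvvjj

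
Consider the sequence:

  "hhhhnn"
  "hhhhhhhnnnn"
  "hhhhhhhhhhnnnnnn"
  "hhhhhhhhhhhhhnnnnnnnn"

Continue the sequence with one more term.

hhhhhhhhhhhhhhhhnnnnnnnnnn

Each string has the form h^{3n+1} n^{2n} (n = 1, 2, …).
Setting n = 5 gives 16, 10 characters in each block.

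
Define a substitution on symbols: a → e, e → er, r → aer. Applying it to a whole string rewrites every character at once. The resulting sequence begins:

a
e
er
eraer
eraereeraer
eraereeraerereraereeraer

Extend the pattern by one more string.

Rewriting the 24 symbols of eraereeraerereraereeraer one by one yields er aer e er aer er er aer e er aer er aer er aer e er aer er er aer e er aer; concatenated:

eraereeraerereraereeraereraereraereeraerereraereeraer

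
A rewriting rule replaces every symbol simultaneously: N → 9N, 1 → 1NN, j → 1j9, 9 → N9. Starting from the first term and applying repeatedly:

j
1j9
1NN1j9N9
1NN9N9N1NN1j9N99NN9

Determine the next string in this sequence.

1NN9N9NN99NN99N1NN9N9N1NN1j9N99NN9N99N9NN9

φ(1NN9N9N1NN1j9N99NN9) expands symbol-by-symbol to 1NN 9N 9N N9 9N N9 9N 1NN 9N 9N 1NN 1j9 N9 9N N9 N9 9N 9N N9; joining the 19 pieces gives the next term.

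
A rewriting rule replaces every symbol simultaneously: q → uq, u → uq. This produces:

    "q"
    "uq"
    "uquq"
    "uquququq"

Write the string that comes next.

uquququququququq

Apply φ to uquququq symbol by symbol: u→uq, q→uq, u→uq, q→uq, u→uq, q→uq, u→uq, q→uq; joined: uq uq uq uq uq uq uq uq.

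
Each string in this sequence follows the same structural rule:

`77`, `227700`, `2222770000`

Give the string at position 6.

Every step adds 22 to the front and 00 to the end of the previous string.
From 2222770000, 3 further steps: 2222770000 → 22222277000000 → 222222227700000000 → (answer).

2222222222770000000000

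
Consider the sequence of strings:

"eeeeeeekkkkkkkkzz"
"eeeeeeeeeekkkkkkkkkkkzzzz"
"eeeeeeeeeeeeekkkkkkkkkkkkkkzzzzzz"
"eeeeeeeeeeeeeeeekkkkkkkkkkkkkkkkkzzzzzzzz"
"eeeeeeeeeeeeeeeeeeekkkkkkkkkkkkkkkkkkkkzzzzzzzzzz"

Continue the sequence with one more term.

Each string has the form e^{3n+1} k^{3n+2} z^{2n-2}, where the shown terms are n = 2, 3, 4, 5, 6.
For the next term, n = 7, so the run lengths are 22, 23, 12.

eeeeeeeeeeeeeeeeeeeeeekkkkkkkkkkkkkkkkkkkkkkkzzzzzzzzzzzz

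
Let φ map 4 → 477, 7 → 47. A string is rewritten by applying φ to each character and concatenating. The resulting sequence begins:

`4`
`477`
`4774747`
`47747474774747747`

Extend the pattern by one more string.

φ(47747474774747747) expands symbol-by-symbol to 477 47 47 477 47 477 47 477 47 47 477 47 477 47 47 477 47; joining the 17 pieces gives the next term.

47747474774747747477474747747477474747747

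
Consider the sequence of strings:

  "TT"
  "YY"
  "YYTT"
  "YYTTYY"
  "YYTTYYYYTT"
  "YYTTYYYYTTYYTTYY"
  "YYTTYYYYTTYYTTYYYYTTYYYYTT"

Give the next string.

YYTTYYYYTTYYTTYYYYTTYYYYTTYYTTYYYYTTYYTTYY

This is a Fibonacci-style word recurrence s(k) = s(k−1)·s(k−2): e.g. YY·TT = YYTT.
The next term joins YYTTYYYYTTYYTTYYYYTTYYYYTT and YYTTYYYYTTYYTTYY.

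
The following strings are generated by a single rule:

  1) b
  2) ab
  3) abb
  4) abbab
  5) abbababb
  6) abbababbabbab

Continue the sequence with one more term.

abbababbabbababbababb

From term 3 onward, concatenate the last term with the second-to-last: ab·b = abb, abb·ab = abbab, …
The next term joins abbababbabbab and abbababb.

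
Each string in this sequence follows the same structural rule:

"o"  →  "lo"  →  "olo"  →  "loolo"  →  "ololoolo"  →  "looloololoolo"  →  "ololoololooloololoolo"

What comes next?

looloololooloololoololooloololoolo

This is a Fibonacci-style word recurrence s(k) = s(k−2)·s(k−1): e.g. o·lo = olo.
The next term joins looloololoolo and ololoololooloololoolo.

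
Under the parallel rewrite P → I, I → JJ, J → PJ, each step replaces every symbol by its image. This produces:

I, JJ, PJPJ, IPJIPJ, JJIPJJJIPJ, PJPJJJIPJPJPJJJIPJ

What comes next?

IPJIPJPJPJJJIPJIPJIPJPJPJJJIPJ

φ(PJPJJJIPJPJPJJJIPJ) expands symbol-by-symbol to I PJ I PJ PJ PJ JJ I PJ I PJ I PJ PJ PJ JJ I PJ; joining the 18 pieces gives the next term.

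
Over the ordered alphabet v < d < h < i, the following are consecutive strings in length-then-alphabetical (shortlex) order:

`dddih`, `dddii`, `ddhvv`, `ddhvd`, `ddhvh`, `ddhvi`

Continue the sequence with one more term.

ddhdv

The successor of ddhvi increments the rightmost position that isn't already i and resets every position after it to v.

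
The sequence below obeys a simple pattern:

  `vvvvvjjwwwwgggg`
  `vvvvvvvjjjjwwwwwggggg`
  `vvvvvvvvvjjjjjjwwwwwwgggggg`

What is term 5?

Each string has the form v^{2n+3} j^{2n} w^{n+3} g^{n+3} (n = 1, 2, …).
For term 5, n = 5, so the run lengths are 13, 10, 8, 8.

vvvvvvvvvvvvvjjjjjjjjjjwwwwwwwwgggggggg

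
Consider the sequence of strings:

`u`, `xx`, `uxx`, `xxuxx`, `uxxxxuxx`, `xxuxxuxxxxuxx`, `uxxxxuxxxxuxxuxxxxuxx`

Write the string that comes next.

xxuxxuxxxxuxxuxxxxuxxxxuxxuxxxxuxx

Each term (from the third on) is the two preceding terms concatenated in order: term 3 = u·xx = uxx.
The next term joins xxuxxuxxxxuxx and uxxxxuxxxxuxxuxxxxuxx.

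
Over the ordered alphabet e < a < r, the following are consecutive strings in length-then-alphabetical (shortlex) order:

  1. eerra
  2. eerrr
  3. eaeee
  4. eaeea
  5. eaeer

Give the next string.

The successor of eaeer increments the rightmost position that isn't already r and resets every position after it to e.

eaeae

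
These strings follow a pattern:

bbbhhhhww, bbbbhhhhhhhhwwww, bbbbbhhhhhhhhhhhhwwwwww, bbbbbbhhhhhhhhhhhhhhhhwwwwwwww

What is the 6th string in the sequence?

bbbbbbbbhhhhhhhhhhhhhhhhhhhhhhhhwwwwwwwwwwww

Reading off run lengths: b runs 3, 4, 5, 6; h runs 4, 8, 12, 16; w runs 2, 4, 6, 8 — each is linear in n (n = 1, 2, …).
Setting n = 6 gives 8, 24, 12 characters in each block.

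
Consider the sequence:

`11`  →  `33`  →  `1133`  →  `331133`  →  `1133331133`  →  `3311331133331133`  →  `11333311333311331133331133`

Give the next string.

331133113333113311333311333311331133331133

This is a Fibonacci-style word recurrence s(k) = s(k−2)·s(k−1): e.g. 11·33 = 1133.
The next term joins 3311331133331133 and 11333311333311331133331133.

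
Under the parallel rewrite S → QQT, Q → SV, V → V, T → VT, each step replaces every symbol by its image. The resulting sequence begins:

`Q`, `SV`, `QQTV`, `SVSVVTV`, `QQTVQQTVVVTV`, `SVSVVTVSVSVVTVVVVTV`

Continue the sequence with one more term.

Replace each of the 19 characters of SVSVVTVSVSVVTVVVVTV in place — QQT V QQT V V VT V QQT V QQT V V VT V V V V VT V — and concatenate.

QQTVQQTVVVTVQQTVQQTVVVTVVVVVTV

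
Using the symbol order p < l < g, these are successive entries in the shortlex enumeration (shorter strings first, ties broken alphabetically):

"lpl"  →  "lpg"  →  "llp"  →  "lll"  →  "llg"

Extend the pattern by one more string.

Find the rightmost character of llg below g, bump it to the next letter, and reset everything to its right to p.

lgp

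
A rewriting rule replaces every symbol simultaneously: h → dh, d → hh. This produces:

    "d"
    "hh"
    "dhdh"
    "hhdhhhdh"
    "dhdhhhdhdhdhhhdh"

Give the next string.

φ(dhdhhhdhdhdhhhdh) expands symbol-by-symbol to hh dh hh dh dh dh hh dh hh dh hh dh dh dh hh dh; joining the 16 pieces gives the next term.

hhdhhhdhdhdhhhdhhhdhhhdhdhdhhhdh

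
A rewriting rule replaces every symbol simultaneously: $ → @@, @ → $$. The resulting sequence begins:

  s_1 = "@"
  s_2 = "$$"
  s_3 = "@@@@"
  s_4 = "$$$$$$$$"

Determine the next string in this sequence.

@@@@@@@@@@@@@@@@

Expanding $$$$$$$$: $→@@, $→@@, $→@@, $→@@, $→@@, $→@@, $→@@, $→@@. Concatenated: @@ @@ @@ @@ @@ @@ @@ @@.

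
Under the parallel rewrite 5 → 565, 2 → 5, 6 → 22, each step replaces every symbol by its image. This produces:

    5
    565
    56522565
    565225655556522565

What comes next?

565225655556522565565565565225655556522565

Replace each of the 18 characters of 565225655556522565 in place — 565 22 565 5 5 565 22 565 565 565 565 22 565 5 5 565 22 565 — and concatenate.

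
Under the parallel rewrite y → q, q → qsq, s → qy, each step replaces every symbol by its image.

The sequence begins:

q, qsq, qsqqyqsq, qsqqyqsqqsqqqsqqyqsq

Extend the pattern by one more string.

Replace each of the 20 characters of qsqqyqsqqsqqqsqqyqsq in place — qsq qy qsq qsq q qsq qy qsq qsq qy qsq qsq qsq qy qsq qsq q qsq qy qsq — and concatenate.

qsqqyqsqqsqqqsqqyqsqqsqqyqsqqsqqsqqyqsqqsqqqsqqyqsq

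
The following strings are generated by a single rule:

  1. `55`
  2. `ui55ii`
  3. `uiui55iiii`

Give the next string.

Every step adds ui to the front and ii to the end of the previous string.
Applying this once more to uiui55iiii:

uiuiui55iiiiii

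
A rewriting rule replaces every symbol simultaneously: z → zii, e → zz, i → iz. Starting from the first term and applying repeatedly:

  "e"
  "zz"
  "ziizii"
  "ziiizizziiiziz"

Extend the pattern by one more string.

Rewriting the 14 symbols of ziiizizziiiziz one by one yields zii iz iz iz zii iz zii zii iz iz iz zii iz zii; concatenated:

ziiizizizziiizziiziiizizizziiizzii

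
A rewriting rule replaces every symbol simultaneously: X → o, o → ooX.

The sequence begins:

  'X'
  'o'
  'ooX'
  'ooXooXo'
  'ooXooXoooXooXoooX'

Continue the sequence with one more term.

ooXooXoooXooXoooXooXooXoooXooXoooXooXooXo

φ(ooXooXoooXooXoooX) expands symbol-by-symbol to ooX ooX o ooX ooX o ooX ooX ooX o ooX ooX o ooX ooX ooX o; joining the 17 pieces gives the next term.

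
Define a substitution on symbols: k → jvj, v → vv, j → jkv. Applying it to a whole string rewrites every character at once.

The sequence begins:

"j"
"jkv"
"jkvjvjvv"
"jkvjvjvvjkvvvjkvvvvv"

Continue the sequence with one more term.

Rewriting the 20 symbols of jkvjvjvvjkvvvjkvvvvv one by one yields jkv jvj vv jkv vv jkv vv vv jkv jvj vv vv vv jkv jvj vv vv vv vv vv; concatenated:

jkvjvjvvjkvvvjkvvvvvjkvjvjvvvvvvjkvjvjvvvvvvvvvv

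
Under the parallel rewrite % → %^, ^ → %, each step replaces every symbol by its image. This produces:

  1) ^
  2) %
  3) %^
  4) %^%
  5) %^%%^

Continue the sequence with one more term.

Apply φ to %^%%^ symbol by symbol: %→%^, ^→%, %→%^, %→%^, ^→%; joined: %^ % %^ %^ %.

%^%%^%^%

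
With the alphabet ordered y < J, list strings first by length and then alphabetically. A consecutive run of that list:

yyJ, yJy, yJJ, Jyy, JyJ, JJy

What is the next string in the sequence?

JJJ

Treat JJy as a base-2 numeral over the given alphabet and add one, carrying through any trailing J's.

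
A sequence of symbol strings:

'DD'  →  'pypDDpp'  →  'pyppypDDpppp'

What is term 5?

pyppyppyppypDDpppppppp

Every step adds pyp to the front and pp to the end of the previous string.
From pyppypDDpppp, 2 further steps: pyppypDDpppp → pyppyppypDDpppppp → (answer).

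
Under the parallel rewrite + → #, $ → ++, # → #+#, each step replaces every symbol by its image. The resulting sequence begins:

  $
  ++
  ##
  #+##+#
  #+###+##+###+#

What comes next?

#+###+##+##+###+##+###+##+##+###+#

Replace each of the 14 characters of #+###+##+###+# in place — #+# # #+# #+# #+# # #+# #+# # #+# #+# #+# # #+# — and concatenate.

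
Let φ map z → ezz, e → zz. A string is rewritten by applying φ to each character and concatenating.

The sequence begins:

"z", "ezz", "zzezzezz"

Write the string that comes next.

ezzezzzzezzezzzzezzezz

Rewriting each symbol of zzezzezz: z→ezz, z→ezz, e→zz, z→ezz, z→ezz, e→zz, z→ezz, z→ezz, which concatenates to ezz ezz zz ezz ezz zz ezz ezz.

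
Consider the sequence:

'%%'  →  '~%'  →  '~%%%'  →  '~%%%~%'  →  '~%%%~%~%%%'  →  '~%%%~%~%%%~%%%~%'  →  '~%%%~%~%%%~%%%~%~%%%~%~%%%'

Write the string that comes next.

From term 3 onward, concatenate the last term with the second-to-last: ~%·%% = ~%%%, ~%%%·~% = ~%%%~%, …
Continuing: ~%%%~%~%%%~%%%~%~%%%~%~%%% · ~%%%~%~%%%~%%%~% gives term 8.

~%%%~%~%%%~%%%~%~%%%~%~%%%~%%%~%~%%%~%%%~%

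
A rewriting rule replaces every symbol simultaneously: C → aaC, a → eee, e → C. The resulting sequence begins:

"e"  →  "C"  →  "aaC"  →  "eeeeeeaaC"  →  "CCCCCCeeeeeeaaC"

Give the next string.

aaCaaCaaCaaCaaCaaCCCCCCCeeeeeeaaC

φ(CCCCCCeeeeeeaaC) expands symbol-by-symbol to aaC aaC aaC aaC aaC aaC C C C C C C eee eee aaC; joining the 15 pieces gives the next term.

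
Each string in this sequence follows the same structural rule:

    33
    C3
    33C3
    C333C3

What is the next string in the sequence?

This is a Fibonacci-style word recurrence s(k) = s(k−2)·s(k−1): e.g. 33·C3 = 33C3.
The next term joins 33C3 and C333C3.

33C3C333C3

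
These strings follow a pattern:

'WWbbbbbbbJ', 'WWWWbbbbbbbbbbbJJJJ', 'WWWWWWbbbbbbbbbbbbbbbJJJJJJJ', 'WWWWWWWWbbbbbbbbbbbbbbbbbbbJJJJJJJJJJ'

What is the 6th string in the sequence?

WWWWWWWWWWWWbbbbbbbbbbbbbbbbbbbbbbbbbbbJJJJJJJJJJJJJJJJ

Each string has the form W^{2n} b^{4n+3} J^{3n-2} (n = 1, 2, …).
At n = 6 the blocks have lengths 12, 27, 16.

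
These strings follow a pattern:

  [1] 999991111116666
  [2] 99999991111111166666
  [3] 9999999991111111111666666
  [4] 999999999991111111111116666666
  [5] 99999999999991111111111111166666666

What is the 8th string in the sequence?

Term n consists of 2n+1 9's, followed by 2n+2 1's, followed by n+2 6's, where the shown terms are n = 2, 3, 4, 5, 6.
At n = 9 the blocks have lengths 19, 20, 11.

99999999999999999991111111111111111111166666666666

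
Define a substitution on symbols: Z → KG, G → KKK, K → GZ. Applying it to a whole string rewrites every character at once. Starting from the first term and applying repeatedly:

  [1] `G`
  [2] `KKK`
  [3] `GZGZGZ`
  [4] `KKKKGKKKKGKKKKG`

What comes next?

Applying the rule to each of the 15 symbols of KKKKGKKKKGKKKKG gives the pieces GZ GZ GZ GZ KKK GZ GZ GZ GZ KKK GZ GZ GZ GZ KKK, which concatenate to the answer.

GZGZGZGZKKKGZGZGZGZKKKGZGZGZGZKKK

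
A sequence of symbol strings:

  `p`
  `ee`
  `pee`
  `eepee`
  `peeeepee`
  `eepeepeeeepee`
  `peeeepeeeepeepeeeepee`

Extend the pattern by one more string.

eepeepeeeepeepeeeepeeeepeepeeeepee

This is a Fibonacci-style word recurrence s(k) = s(k−2)·s(k−1): e.g. p·ee = pee.
So term 8 is eepeepeeeepee·peeeepeeeepeepeeeepee.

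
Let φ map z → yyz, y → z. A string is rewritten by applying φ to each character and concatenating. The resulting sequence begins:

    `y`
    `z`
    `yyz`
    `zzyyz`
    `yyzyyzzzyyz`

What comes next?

zzyyzzzyyzyyzyyzzzyyz

Expanding yyzyyzzzyyz: y→z, y→z, z→yyz, y→z, y→z, z→yyz, z→yyz, z→yyz, y→z, y→z, z→yyz. Concatenated: z z yyz z z yyz yyz yyz z z yyz.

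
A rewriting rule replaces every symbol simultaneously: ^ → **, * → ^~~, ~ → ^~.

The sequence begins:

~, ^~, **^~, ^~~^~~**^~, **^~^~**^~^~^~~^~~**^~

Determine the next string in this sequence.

Applying the rule to each of the 22 symbols of **^~^~**^~^~^~~^~~**^~ gives the pieces ^~~ ^~~ ** ^~ ** ^~ ^~~ ^~~ ** ^~ ** ^~ ** ^~ ^~ ** ^~ ^~ ^~~ ^~~ ** ^~, which concatenate to the answer.

^~~^~~**^~**^~^~~^~~**^~**^~**^~^~**^~^~^~~^~~**^~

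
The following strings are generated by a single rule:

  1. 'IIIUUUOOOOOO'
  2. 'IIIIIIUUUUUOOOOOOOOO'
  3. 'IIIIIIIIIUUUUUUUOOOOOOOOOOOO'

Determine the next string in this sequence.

IIIIIIIIIIIIUUUUUUUUUOOOOOOOOOOOOOOO

Term n consists of 3n I's, followed by 2n+1 U's, followed by 3n+3 O's (n = 1, 2, …).
At n = 4 the blocks have lengths 12, 9, 15.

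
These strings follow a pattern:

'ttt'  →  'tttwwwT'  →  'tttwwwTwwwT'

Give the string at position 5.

tttwwwTwwwTwwwTwwwT

Each term is the previous one with wwwT appended.
From tttwwwTwwwT, 2 further steps: tttwwwTwwwT → tttwwwTwwwTwwwT → (answer).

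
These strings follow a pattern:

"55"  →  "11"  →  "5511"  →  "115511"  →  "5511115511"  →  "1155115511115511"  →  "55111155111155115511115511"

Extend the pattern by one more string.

115511551111551155111155111155115511115511

From term 3 onward, concatenate the second-to-last term with the last: 55·11 = 5511, 11·5511 = 115511, …
So term 8 is 1155115511115511·55111155111155115511115511.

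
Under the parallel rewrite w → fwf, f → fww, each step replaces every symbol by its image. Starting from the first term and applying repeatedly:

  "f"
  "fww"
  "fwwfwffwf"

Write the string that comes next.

fwwfwffwffwwfwffwwfwwfwffww

Apply φ to fwwfwffwf symbol by symbol: f→fww, w→fwf, w→fwf, f→fww, w→fwf, f→fww, f→fww, w→fwf, f→fww; joined: fww fwf fwf fww fwf fww fww fwf fww.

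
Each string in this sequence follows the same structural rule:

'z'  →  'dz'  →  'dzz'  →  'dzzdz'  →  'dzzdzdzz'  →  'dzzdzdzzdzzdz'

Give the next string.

From term 3 onward, concatenate the last term with the second-to-last: dz·z = dzz, dzz·dz = dzzdz, …
So term 7 is dzzdzdzzdzzdz·dzzdzdzz.

dzzdzdzzdzzdzdzzdzdzz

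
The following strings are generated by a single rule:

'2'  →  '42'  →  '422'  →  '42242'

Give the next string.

From term 3 onward, concatenate the last term with the second-to-last: 42·2 = 422, 422·42 = 42242, …
So term 5 is 42242·422.

42242422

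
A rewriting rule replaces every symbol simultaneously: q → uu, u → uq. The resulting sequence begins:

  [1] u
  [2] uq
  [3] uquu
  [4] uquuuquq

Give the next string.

Apply φ to uquuuquq symbol by symbol: u→uq, q→uu, u→uq, u→uq, u→uq, q→uu, u→uq, q→uu; joined: uq uu uq uq uq uu uq uu.

uquuuquququuuquu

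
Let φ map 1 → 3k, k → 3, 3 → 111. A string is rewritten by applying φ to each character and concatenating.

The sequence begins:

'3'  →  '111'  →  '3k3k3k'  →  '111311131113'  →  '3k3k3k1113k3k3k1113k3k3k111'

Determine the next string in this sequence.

1113111311133k3k3k1113111311133k3k3k1113111311133k3k3k

φ(3k3k3k1113k3k3k1113k3k3k111) expands symbol-by-symbol to 111 3 111 3 111 3 3k 3k 3k 111 3 111 3 111 3 3k 3k 3k 111 3 111 3 111 3 3k 3k 3k; joining the 27 pieces gives the next term.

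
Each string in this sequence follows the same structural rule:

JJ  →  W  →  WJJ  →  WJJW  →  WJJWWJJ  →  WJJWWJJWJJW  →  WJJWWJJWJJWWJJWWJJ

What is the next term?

Each term (from the third on) is the previous term followed by the one before it: term 3 = W·JJ = WJJ.
The next term joins WJJWWJJWJJWWJJWWJJ and WJJWWJJWJJW.

WJJWWJJWJJWWJJWWJJWJJWWJJWJJW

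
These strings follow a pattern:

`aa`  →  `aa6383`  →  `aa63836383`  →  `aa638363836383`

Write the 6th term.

The strings grow by a fixed suffix 6383 each time.
From aa638363836383, 2 further steps: aa638363836383 → aa6383638363836383 → (answer).

aa63836383638363836383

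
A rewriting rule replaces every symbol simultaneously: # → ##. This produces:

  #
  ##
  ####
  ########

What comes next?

################

Rewriting each symbol of ########: #→##, #→##, #→##, #→##, #→##, #→##, #→##, #→##, which concatenates to ## ## ## ## ## ## ## ##.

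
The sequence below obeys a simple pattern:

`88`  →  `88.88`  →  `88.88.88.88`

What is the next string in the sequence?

Each string is two copies of the previous one joined by '.'.
Doubling 88.88.88.88 with '.' between the halves:

88.88.88.88.88.88.88.88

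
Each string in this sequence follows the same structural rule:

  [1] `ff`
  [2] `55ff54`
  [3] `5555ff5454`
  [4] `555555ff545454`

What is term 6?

5555555555ff5454545454

Every step adds 55 to the front and 54 to the end of the previous string.
From 555555ff545454, 2 further steps: 555555ff545454 → 55555555ff54545454 → (answer).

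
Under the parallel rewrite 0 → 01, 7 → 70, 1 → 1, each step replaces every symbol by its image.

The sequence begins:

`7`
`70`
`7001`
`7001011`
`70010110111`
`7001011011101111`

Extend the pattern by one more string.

7001011011101111011111

Replace each of the 16 characters of 7001011011101111 in place — 70 01 01 1 01 1 1 01 1 1 1 01 1 1 1 1 — and concatenate.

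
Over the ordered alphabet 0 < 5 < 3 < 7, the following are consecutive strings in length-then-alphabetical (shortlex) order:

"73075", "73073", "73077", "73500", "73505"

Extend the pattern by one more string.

73503

The successor of 73505 increments the rightmost position that isn't already 7 and resets every position after it to 0.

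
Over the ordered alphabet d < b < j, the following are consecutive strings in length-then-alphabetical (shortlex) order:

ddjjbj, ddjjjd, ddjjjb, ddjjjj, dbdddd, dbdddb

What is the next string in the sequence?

The successor of dbdddb increments the rightmost position that isn't already j and resets every position after it to d.

dbdddj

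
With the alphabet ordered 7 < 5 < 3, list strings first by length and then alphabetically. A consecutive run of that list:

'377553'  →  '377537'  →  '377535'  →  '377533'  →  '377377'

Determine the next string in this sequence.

377375

Find the rightmost character of 377377 below 3, bump it to the next letter, and reset everything to its right to 7.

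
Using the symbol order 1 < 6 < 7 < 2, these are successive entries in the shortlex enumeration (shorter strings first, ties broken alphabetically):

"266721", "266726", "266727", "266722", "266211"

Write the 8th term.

266212

Stepping forward 3 times from 266211: 266211 → 266216 → 266217, then the target.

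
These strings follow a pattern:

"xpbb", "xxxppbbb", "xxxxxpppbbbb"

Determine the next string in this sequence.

xxxxxxxppppbbbbb

Each string has the form x^{2n-1} p^{n} b^{n+1} (n = 1, 2, …).
For the next term, n = 4, so the run lengths are 7, 4, 5.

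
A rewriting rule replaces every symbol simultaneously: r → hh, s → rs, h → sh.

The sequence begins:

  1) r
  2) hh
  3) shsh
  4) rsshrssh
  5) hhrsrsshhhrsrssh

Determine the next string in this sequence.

φ(hhrsrsshhhrsrssh) expands symbol-by-symbol to sh sh hh rs hh rs rs sh sh sh hh rs hh rs rs sh; joining the 16 pieces gives the next term.

shshhhrshhrsrsshshshhhrshhrsrssh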